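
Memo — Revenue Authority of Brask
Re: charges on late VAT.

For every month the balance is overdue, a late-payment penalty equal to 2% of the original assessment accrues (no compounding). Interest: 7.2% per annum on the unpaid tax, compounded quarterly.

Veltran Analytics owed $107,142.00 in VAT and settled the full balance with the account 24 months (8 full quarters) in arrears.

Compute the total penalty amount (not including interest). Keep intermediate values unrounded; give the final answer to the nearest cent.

$51,428.16

Late-payment penalty = 2% × $107,142.00 × 24 mo = $51,428.16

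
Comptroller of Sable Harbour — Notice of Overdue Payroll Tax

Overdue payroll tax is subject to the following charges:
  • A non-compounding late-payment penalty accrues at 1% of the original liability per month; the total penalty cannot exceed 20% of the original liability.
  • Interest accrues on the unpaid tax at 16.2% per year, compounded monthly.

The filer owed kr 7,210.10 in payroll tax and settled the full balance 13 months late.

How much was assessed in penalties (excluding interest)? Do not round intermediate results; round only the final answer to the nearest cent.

Penalty: 13 × 1% × kr 7,210.10 = kr 937.31… (below the 20% cap of kr 1,442.02)

kr 937.31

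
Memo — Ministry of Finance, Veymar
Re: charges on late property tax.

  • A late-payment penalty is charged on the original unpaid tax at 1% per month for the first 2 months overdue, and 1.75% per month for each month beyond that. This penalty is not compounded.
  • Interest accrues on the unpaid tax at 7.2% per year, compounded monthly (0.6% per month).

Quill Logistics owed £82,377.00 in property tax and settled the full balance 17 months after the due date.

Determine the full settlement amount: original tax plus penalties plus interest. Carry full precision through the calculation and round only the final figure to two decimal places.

Penalty, months 1–2: 2 × 1% × £82,377.00 = £1,647.54
Penalty, months 3–17: 15 × 1.75% × £82,377.00 = £21,623.96…
Interest: £82,377.00 × ((1 + 0.006)^17 − 1) = £82,377.00 × 0.1070460… = £8,818.1294…
Total = £82,377.00 + £23,271.5025 + £8,818.1294… = £114,466.63

£114,466.63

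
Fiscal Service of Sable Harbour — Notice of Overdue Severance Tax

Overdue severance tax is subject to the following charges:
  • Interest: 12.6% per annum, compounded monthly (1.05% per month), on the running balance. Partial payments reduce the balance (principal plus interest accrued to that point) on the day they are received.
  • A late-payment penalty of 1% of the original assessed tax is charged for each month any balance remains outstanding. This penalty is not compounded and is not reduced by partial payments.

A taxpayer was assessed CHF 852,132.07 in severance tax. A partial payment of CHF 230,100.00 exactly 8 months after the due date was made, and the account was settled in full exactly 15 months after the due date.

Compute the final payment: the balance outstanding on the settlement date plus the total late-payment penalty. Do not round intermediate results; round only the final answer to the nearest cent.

Balance at month 8: CHF 852,132.0700 × (1 + 0.0105)^8 = CHF 926,397.6679…
After CHF 230,100.00 payment: CHF 926,397.6679… − CHF 230,100.00 = CHF 696,297.6679…
Balance at month 15: CHF 696,297.6679… × (1 + 0.0105)^7 = CHF 749,116.1596…
Penalty: 15 × 1% × CHF 852,132.07 = CHF 127,819.81…
Final settlement = outstanding balance + penalty = CHF 749,116.1596… + CHF 127,819.81… = CHF 876,935.97

CHF 876,935.97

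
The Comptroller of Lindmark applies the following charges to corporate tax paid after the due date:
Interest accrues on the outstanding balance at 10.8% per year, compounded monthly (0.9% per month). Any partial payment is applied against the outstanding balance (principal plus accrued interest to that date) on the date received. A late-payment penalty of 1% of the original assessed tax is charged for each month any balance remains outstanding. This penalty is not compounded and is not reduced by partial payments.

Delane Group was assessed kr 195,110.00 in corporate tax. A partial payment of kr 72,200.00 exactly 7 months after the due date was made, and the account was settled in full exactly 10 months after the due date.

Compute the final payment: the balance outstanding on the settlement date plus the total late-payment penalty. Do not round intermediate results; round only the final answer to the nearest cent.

kr 158,742.42

Balance at month 7: kr 195,110.0000 × (1 + 0.009)^7 = kr 207,738.8354…
After kr 72,200.00 payment: kr 207,738.8354… − kr 72,200.00 = kr 135,538.8354…
Balance at month 10: kr 135,538.8354… × (1 + 0.009)^3 = kr 139,231.4187…
Penalty: 10 × 1% × kr 195,110.00 = kr 19,511.00
Final settlement = outstanding balance + penalty = kr 139,231.4187… + kr 19,511.00 = kr 158,742.42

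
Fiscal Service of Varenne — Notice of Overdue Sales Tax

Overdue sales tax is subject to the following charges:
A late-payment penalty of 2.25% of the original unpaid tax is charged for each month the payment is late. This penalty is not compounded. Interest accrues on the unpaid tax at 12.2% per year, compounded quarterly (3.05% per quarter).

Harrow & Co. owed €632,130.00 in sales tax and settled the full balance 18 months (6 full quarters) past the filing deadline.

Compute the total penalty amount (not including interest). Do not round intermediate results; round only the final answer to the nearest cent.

Late-payment penalty: 18 × 2.25% × €632,130.00 = €256,012.65

€256,012.65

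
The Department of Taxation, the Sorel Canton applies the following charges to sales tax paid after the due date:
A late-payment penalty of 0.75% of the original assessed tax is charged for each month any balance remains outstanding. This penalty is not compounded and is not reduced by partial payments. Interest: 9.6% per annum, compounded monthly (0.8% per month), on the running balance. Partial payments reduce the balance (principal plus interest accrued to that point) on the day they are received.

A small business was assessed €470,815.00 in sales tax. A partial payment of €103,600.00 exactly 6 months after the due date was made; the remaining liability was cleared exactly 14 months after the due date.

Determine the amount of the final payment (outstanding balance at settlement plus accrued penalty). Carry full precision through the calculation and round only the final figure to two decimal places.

Balance at month 6: €470,815.0000 × (1 + 0.008)^6 = €493,870.9526…
After €103,600.00 payment: €493,870.9526… − €103,600.00 = €390,270.9526…
Balance at month 14: €390,270.9526… × (1 + 0.008)^8 = €415,958.9615…
Penalty: 14 × 0.75% × €470,815.00 = €49,435.58…
Final settlement = outstanding balance + penalty = €415,958.9615… + €49,435.58… = €465,394.54

€465,394.54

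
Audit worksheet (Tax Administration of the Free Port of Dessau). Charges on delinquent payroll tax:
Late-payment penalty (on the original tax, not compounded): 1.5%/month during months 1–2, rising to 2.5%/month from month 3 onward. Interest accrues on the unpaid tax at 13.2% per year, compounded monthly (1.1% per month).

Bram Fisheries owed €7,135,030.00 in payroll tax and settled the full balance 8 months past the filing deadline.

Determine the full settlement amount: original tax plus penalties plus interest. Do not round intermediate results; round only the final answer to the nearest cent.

€9,071,930.72

Penalty, months 1–2: 2 × 1.5% × €7,135,030.00 = €214,050.90
Penalty, months 3–8: 6 × 2.5% × €7,135,030.00 = €1,070,254.50
Interest: €7,135,030.00 × ((1 + 0.011)^8 − 1) = €7,135,030.00 × 0.0914636… = €652,595.3154…
Total = €7,135,030.00 + €1,284,305.4000 + €652,595.3154… = €9,071,930.72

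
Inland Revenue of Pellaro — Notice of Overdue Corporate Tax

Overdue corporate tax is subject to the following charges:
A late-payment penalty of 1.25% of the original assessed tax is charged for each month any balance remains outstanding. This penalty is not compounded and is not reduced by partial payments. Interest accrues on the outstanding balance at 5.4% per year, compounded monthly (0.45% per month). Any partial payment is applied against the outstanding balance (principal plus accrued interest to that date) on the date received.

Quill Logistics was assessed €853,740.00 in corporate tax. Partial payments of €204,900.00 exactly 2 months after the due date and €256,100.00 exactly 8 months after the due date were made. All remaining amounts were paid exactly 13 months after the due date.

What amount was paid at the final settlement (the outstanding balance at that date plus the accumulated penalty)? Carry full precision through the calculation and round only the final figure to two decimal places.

Balance at month 2: €853,740.0000 × (1 + 0.0045)^2 = €861,440.9482…
After €204,900.00 payment: €861,440.9482… − €204,900.00 = €656,540.9482…
Balance at month 8: €656,540.9482… × (1 + 0.0045)^6 = €674,468.1787…
After €256,100.00 payment: €674,468.1787… − €256,100.00 = €418,368.1787…
Balance at month 13: €418,368.1787… × (1 + 0.0045)^5 = €427,866.5644…
Penalty: 13 × 1.25% × €853,740.00 = €138,732.75
Final settlement = outstanding balance + penalty = €427,866.5644… + €138,732.75 = €566,599.31

€566,599.31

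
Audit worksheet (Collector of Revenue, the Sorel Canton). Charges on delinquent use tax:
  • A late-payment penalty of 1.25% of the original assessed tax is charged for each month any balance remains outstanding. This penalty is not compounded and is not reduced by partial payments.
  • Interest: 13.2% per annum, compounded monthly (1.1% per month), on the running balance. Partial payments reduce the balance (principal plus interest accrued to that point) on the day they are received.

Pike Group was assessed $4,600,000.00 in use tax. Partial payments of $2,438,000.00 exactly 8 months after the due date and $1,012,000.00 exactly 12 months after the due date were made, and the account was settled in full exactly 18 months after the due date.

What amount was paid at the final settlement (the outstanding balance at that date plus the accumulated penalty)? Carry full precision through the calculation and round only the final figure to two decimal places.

Balance at month 8: $4,600,000.0000 × (1 + 0.011)^8 = $5,020,732.4217…
After $2,438,000.00 payment: $5,020,732.4217… − $2,438,000.00 = $2,582,732.4217…
Balance at month 12: $2,582,732.4217… × (1 + 0.011)^4 = $2,698,261.5003…
After $1,012,000.00 payment: $2,698,261.5003… − $1,012,000.00 = $1,686,261.5003…
Balance at month 18: $1,686,261.5003… × (1 + 0.011)^6 = $1,800,660.5842…
Penalty: 18 × 1.25% × $4,600,000.00 = $1,035,000.00
Final settlement = outstanding balance + penalty = $1,800,660.5842… + $1,035,000.00 = $2,835,660.58

$2,835,660.58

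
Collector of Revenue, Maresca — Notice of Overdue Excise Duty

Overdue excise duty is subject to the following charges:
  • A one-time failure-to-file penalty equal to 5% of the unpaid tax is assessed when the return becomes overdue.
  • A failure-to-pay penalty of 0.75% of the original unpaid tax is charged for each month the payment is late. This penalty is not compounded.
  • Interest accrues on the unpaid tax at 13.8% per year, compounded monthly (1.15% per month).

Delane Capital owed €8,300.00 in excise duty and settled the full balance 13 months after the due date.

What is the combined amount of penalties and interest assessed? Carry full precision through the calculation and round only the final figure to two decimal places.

€2,554.43

Failure-to-file penalty: 5% × €8,300.00 = €415.00
Failure-to-pay penalty: 13 × 0.75% × €8,300.00 = €809.25
Interest: €8,300.00 × ((1 + 0.0115)^13 − 1) = €8,300.00 × 0.1602632… = €1,330.1849…
Penalties + interest = €1,224.2500 + €1,330.1849… = €2,554.43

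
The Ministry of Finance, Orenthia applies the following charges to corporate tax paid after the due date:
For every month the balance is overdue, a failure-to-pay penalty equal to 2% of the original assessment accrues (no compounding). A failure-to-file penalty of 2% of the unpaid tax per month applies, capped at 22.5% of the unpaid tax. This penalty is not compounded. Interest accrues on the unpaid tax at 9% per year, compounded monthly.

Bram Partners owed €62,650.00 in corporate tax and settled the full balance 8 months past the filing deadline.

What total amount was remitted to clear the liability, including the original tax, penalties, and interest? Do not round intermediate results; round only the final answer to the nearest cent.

Failure-to-file: 8 × 2% × €62,650.00 = €10,024.00 (under the 22.5% cap)
Failure-to-pay penalty: 8 × 2% × €62,650.00 = €10,024.00
Interest (9%/yr ÷ 12 = 0.75%/month): €62,650.00 × ((1 + 0.0075)^8 − 1) = €3,859.1678…
Total = €62,650.00 + €20,048.0000 + €3,859.1678… = €86,557.17

€86,557.17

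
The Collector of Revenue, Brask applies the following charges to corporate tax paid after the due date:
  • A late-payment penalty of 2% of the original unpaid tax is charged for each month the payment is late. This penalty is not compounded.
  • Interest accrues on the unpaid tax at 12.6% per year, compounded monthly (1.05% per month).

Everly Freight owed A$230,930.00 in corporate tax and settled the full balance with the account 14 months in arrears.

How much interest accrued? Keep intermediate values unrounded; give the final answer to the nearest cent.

A$36,363.75

Interest: A$230,930.00 × ((1 + 0.0105)^14 − 1) = A$230,930.00 × 0.1574666… = A$36,363.7509…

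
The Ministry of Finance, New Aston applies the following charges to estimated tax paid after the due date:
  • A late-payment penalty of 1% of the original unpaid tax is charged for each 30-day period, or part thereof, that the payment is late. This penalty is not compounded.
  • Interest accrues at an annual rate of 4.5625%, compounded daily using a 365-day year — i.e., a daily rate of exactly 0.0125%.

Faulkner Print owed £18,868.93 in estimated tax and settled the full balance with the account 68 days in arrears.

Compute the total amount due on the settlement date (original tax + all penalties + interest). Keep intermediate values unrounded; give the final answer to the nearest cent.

£19,596.06

Penalty periods: ⌈68/30⌉ = 3; penalty = 3 × 1% × £18,868.93 = £566.07…
Interest: £18,868.93 × ((1 + 0.000125)^68 − 1) = £18,868.93 × 0.00853569… = £161.0594…
Total = £18,868.93 + £566.0679 + £161.0594… = £19,596.06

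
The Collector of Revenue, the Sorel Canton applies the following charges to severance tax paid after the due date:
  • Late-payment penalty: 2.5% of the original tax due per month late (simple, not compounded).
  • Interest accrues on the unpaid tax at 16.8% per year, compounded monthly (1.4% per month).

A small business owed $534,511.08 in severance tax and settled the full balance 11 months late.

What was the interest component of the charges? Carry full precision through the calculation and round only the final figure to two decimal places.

Interest: $534,511.08 × ((1 + 0.014)^11 − 1) = $534,511.08 × 0.1652457… = $88,325.6518…

$88,325.65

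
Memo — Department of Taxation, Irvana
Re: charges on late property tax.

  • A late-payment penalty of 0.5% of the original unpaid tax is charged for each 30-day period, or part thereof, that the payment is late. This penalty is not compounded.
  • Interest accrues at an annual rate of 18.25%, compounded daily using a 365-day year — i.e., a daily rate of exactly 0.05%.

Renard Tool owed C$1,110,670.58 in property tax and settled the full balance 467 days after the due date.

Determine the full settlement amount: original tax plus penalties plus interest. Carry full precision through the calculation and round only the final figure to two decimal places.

C$1,491,562.98

Penalty periods: ⌈467/30⌉ = 16; penalty = 16 × 0.5% × C$1,110,670.58 = C$88,853.65…
Interest: C$1,110,670.58 × ((1 + 0.0005)^467 − 1) = C$1,110,670.58 × 0.26293913… = C$292,038.7518…
Total = C$1,110,670.58 + C$88,853.6464 + C$292,038.7518… = C$1,491,562.98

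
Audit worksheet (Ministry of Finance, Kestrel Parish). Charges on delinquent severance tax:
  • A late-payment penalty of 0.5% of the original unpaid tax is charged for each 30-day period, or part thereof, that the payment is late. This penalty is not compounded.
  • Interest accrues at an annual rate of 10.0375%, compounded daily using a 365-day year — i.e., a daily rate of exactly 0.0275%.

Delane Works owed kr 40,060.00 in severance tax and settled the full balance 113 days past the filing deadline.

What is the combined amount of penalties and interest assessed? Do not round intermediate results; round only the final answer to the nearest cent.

kr 2,065.43

Penalty periods: ⌈113/30⌉ = 4; penalty = 4 × 0.5% × kr 40,060.00 = kr 801.20
Interest: kr 40,060.00 × ((1 + 0.000275)^113 − 1) = kr 40,060.00 × 0.03155846… = kr 1,264.2320…
Penalties + interest = kr 801.2000 + kr 1,264.2320… = kr 2,065.43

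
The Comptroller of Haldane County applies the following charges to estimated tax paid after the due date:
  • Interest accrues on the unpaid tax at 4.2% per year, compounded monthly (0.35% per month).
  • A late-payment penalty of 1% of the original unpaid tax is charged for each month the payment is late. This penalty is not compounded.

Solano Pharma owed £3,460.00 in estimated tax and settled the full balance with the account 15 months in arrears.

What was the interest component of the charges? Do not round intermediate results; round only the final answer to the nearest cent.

£186.17

Interest: £3,460.00 × ((1 + 0.0035)^15 − 1) = £3,460.00 × 0.0538060… = £186.1686…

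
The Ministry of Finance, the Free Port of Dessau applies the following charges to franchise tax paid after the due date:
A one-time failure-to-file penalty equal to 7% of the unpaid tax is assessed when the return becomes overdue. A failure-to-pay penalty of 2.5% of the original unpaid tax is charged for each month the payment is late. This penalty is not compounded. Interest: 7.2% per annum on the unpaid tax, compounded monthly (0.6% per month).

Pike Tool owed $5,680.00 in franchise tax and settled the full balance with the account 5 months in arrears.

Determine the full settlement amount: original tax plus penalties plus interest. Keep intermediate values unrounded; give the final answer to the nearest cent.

Failure-to-file penalty: 7% × $5,680.00 = $397.60
Failure-to-pay penalty: 5 × 2.5% × $5,680.00 = $710.00
Interest: $5,680.00 × ((1 + 0.006)^5 − 1) = $5,680.00 × 0.0303622… = $172.4571…
Total = $5,680.00 + $1,107.6000 + $172.4571… = $6,960.06

$6,960.06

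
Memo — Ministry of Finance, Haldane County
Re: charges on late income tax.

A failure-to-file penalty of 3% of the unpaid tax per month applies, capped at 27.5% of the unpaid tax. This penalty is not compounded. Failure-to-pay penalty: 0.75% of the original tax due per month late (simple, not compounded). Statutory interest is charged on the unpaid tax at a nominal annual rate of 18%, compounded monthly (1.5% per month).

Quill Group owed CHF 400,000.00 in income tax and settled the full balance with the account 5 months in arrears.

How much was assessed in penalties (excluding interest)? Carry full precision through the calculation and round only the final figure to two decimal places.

CHF 75,000.00

Failure-to-file: 5 × 3% × CHF 400,000.00 = CHF 60,000.00 (under the 27.5% cap)
Failure-to-pay penalty: 5 × 0.75% × CHF 400,000.00 = CHF 15,000.00
Total penalty = CHF 60,000.00 + CHF 15,000.00 = CHF 75,000.00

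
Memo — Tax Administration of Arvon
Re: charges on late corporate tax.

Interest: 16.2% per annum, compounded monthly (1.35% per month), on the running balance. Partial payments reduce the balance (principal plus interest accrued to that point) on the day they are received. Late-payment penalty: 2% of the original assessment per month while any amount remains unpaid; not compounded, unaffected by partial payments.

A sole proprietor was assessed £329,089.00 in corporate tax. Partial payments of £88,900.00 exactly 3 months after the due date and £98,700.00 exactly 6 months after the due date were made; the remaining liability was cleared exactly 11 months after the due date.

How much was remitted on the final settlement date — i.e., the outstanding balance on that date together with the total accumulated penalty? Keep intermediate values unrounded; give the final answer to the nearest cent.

£249,282.39

Balance at month 3: £329,089.0000 × (1 + 0.0135)^3 = £342,597.8436…
After £88,900.00 payment: £342,597.8436… − £88,900.00 = £253,697.8436…
Balance at month 6: £253,697.8436… × (1 + 0.0135)^3 = £264,111.9397…
After £98,700.00 payment: £264,111.9397… − £98,700.00 = £165,411.9397…
Balance at month 11: £165,411.9397… × (1 + 0.0135)^5 = £176,882.8062…
Penalty: 11 × 2% × £329,089.00 = £72,399.58
Final settlement = outstanding balance + penalty = £176,882.8062… + £72,399.58 = £249,282.39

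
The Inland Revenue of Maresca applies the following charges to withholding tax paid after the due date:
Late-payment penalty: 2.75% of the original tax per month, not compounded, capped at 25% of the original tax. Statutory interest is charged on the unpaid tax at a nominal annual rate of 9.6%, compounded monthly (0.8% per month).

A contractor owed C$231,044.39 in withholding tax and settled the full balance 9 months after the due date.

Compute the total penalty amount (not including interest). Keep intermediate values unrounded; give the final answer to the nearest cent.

C$57,183.49

Penalty: 9 × 2.75% × C$231,044.39 = C$57,183.49… (below the 25% cap of C$57,761.10…)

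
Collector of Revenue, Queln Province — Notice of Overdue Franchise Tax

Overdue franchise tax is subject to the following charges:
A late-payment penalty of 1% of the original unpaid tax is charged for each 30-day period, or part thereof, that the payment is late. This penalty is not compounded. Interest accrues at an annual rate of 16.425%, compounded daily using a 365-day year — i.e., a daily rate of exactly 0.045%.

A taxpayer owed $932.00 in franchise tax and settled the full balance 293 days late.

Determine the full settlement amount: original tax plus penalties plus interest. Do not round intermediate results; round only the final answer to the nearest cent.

$1,156.52

Penalty periods: ⌈293/30⌉ = 10; penalty = 10 × 1% × $932.00 = $93.20
Interest: $932.00 × ((1 + 0.00045)^293 − 1) = $932.00 × 0.14090333… = $131.3219…
Total = $932.00 + $93.2000 + $131.3219… = $1,156.52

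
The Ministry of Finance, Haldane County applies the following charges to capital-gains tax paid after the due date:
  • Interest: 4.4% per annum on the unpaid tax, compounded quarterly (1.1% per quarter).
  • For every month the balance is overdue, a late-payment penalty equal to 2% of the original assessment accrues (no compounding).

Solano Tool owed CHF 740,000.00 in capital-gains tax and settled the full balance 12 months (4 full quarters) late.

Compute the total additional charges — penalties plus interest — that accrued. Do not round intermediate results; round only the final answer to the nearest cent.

Late-payment penalty: 12 × 2% × CHF 740,000.00 = CHF 177,600.00
Interest: CHF 740,000.00 × ((1 + 0.011)^4 − 1) = CHF 740,000.00 × 0.0447313… = CHF 33,101.1906…
Penalties + interest = CHF 177,600.0000 + CHF 33,101.1906… = CHF 210,701.19

CHF 210,701.19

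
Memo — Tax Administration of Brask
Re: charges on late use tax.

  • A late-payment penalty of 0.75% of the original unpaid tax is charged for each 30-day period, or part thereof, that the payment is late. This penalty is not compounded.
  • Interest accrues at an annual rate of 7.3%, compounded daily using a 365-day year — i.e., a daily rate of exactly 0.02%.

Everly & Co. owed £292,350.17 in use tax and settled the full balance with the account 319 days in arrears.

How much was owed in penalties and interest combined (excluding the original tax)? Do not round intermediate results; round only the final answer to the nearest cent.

£43,376.70

Penalty periods: ⌈319/30⌉ = 11; penalty = 11 × 0.75% × £292,350.17 = £24,118.89…
Interest: £292,350.17 × ((1 + 0.0002)^319 − 1) = £292,350.17 × 0.06587240… = £19,257.8080…
Penalties + interest = £24,118.8890… + £19,257.8080… = £43,376.70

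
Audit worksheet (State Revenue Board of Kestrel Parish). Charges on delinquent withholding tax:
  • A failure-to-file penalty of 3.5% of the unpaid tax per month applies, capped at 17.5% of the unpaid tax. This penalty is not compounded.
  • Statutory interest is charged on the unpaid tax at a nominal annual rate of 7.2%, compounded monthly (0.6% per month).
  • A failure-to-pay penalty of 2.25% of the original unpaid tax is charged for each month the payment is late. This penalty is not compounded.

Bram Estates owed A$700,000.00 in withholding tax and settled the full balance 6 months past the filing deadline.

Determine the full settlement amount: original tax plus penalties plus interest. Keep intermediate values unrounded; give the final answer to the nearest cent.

Failure-to-file: 6 × 3.5% × A$700,000.00 = A$147,000.00, capped at 17.5% × A$700,000.00 = A$122,500.00
Failure-to-pay penalty = 2.25% × A$700,000.00 × 6 mo = A$94,500.00
Interest: A$700,000.00 × ((1 + 0.006)^6 − 1) = A$700,000.00 × 0.0365443… = A$25,581.0376…
Total = A$700,000.00 + A$217,000.0000 + A$25,581.0376… = A$942,581.04

A$942,581.04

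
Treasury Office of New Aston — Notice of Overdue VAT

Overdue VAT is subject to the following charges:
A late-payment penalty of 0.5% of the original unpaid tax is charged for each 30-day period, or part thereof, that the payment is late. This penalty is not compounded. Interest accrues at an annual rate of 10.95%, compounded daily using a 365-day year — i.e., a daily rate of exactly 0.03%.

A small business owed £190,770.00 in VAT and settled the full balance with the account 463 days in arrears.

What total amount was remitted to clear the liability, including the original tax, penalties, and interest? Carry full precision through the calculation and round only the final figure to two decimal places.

£234,453.52

Penalty periods: ⌈463/30⌉ = 16; penalty = 16 × 0.5% × £190,770.00 = £15,261.60
Interest: £190,770.00 × ((1 + 0.0003)^463 − 1) = £190,770.00 × 0.14898526… = £28,421.9178…
Total = £190,770.00 + £15,261.6000 + £28,421.9178… = £234,453.52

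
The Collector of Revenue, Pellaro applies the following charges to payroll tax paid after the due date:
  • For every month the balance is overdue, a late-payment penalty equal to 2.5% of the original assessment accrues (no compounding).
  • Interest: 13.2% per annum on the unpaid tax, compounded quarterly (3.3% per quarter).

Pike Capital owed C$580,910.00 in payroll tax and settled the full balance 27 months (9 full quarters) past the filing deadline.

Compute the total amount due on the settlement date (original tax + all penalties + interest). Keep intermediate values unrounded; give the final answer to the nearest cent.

Late-payment penalty: 27 × 2.5% × C$580,910.00 = C$392,114.25
Interest: C$580,910.00 × ((1 + 0.033)^9 − 1) = C$580,910.00 × 0.3393772… = C$197,147.5948…
Total = C$580,910.00 + C$392,114.2500 + C$197,147.5948… = C$1,170,171.84

C$1,170,171.84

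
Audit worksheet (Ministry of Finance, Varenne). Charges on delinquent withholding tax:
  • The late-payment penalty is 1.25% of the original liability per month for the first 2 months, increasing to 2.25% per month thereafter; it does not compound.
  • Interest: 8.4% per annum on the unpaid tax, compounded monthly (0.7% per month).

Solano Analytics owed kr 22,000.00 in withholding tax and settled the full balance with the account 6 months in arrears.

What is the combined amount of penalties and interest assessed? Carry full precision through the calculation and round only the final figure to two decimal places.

Penalty, months 1–2: 2 × 1.25% × kr 22,000.00 = kr 550.00
Penalty, months 3–6: 4 × 2.25% × kr 22,000.00 = kr 1,980.00
Interest: kr 22,000.00 × ((1 + 0.007)^6 − 1) = kr 22,000.00 × 0.0427419… = kr 940.3217…
Penalties + interest = kr 2,530.0000 + kr 940.3217… = kr 3,470.32

kr 3,470.32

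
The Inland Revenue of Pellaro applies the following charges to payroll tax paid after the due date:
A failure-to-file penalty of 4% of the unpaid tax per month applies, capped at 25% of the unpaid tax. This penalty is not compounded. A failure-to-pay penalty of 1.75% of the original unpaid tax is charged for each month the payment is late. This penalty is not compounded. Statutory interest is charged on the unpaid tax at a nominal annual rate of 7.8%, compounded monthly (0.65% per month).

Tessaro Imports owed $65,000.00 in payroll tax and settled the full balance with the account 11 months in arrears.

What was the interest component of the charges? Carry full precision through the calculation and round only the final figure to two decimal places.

Interest: $65,000.00 × ((1 + 0.0065)^11 − 1) = $65,000.00 × 0.0738697… = $4,801.5277…

$4,801.53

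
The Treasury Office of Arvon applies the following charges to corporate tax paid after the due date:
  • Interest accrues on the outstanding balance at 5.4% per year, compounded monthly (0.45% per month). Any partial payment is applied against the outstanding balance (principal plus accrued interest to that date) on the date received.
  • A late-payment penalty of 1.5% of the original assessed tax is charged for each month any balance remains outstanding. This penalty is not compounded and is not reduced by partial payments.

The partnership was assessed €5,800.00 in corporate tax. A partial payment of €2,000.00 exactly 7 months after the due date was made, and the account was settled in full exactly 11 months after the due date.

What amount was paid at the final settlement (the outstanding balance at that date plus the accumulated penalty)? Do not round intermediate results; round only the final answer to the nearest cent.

€5,014.40

Balance at month 7: €5,800.0000 × (1 + 0.0045)^7 = €5,985.1850…
After €2,000.00 payment: €5,985.1850… − €2,000.00 = €3,985.1850…
Balance at month 11: €3,985.1850… × (1 + 0.0045)^4 = €4,057.4040…
Penalty: 11 × 1.5% × €5,800.00 = €957.00
Final settlement = outstanding balance + penalty = €4,057.4040… + €957.00 = €5,014.40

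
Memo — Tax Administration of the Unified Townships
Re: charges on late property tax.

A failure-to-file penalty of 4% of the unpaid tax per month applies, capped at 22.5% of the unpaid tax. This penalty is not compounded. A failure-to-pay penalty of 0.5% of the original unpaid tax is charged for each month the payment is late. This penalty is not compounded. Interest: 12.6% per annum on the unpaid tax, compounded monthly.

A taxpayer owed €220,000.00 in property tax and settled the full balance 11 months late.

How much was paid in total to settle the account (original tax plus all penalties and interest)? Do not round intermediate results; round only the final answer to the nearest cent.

Failure-to-file: 11 × 4% × €220,000.00 = €96,800.00, capped at 22.5% × €220,000.00 = €49,500.00
Failure-to-pay penalty: 11 × 0.5% × €220,000.00 = €12,100.00
Interest (12.6%/yr ÷ 12 = 1.05%/month): €220,000.00 × ((1 + 0.0105)^11 − 1) = €26,786.9424…
Total = €220,000.00 + €61,600.0000 + €26,786.9424… = €308,386.94

€308,386.94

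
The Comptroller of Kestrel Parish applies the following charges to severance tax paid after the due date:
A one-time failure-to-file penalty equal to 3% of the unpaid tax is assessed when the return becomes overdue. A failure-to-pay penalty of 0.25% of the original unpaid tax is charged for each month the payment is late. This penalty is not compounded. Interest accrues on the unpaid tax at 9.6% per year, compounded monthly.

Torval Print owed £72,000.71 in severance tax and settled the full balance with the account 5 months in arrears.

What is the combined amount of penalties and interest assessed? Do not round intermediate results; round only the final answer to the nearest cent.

£5,986.51

Failure-to-file penalty: 3% × £72,000.71 = £2,160.02…
Failure-to-pay penalty = 0.25% × £72,000.71 × 5 mo = £900.01…
Interest (9.6%/yr ÷ 12 = 0.8%/month): £72,000.71 × ((1 + 0.008)^5 − 1) = £2,926.4790…
Penalties + interest = £3,060.0302… + £2,926.4790… = £5,986.51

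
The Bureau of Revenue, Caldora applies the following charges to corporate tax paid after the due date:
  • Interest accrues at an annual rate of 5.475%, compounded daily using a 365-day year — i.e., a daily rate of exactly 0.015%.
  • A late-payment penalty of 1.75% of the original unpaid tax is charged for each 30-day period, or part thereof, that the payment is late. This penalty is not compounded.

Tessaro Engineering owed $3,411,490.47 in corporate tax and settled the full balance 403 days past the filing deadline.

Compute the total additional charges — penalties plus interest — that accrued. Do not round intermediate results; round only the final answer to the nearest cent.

Penalty periods: ⌈403/30⌉ = 14; penalty = 14 × 1.75% × $3,411,490.47 = $835,815.17…
Interest: $3,411,490.47 × ((1 + 0.00015)^403 − 1) = $3,411,490.47 × 0.06230966… = $212,568.8275…
Penalties + interest = $835,815.1652… + $212,568.8275… = $1,048,383.99

$1,048,383.99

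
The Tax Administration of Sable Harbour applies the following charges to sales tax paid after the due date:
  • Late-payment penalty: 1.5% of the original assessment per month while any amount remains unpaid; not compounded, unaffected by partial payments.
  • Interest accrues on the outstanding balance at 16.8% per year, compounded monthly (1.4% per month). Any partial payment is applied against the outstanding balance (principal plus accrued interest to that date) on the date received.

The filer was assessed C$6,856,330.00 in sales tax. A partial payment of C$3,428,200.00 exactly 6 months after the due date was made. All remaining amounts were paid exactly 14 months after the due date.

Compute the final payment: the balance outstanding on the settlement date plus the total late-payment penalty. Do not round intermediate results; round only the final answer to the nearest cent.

C$5,937,900.41

Balance at month 6: C$6,856,330.0000 × (1 + 0.014)^6 = C$7,452,799.5787…
After C$3,428,200.00 payment: C$7,452,799.5787… − C$3,428,200.00 = C$4,024,599.5787…
Balance at month 14: C$4,024,599.5787… × (1 + 0.014)^8 = C$4,498,071.1147…
Penalty: 14 × 1.5% × C$6,856,330.00 = C$1,439,829.30
Final settlement = outstanding balance + penalty = C$4,498,071.1147… + C$1,439,829.30 = C$5,937,900.41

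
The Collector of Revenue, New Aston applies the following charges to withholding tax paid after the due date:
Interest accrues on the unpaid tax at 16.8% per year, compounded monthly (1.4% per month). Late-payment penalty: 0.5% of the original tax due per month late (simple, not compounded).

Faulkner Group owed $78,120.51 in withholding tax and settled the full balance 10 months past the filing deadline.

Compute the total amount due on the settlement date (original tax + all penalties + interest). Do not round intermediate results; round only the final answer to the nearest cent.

$93,678.79

Late-payment penalty: 10 × 0.5% × $78,120.51 = $3,906.03…
Interest: $78,120.51 × ((1 + 0.014)^10 − 1) = $78,120.51 × 0.1491575… = $11,652.2588…
Total = $78,120.51 + $3,906.0255 + $11,652.2588… = $93,678.79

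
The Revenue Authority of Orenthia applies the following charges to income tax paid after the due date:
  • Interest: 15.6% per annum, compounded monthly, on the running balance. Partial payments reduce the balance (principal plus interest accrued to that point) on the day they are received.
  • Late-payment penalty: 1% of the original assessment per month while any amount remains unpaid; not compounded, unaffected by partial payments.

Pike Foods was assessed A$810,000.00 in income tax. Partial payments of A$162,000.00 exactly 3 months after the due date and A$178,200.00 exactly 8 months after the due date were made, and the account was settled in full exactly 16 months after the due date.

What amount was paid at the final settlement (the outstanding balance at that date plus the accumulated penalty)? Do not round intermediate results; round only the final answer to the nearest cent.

A$736,329.82

Monthly rate = 15.6% ÷ 12 = 1.3%
Balance at month 3: A$810,000.0000 × (1 + 0.013)^3 = A$842,002.4496…
After A$162,000.00 payment: A$842,002.4496… − A$162,000.00 = A$680,002.4496…
Balance at month 8: A$680,002.4496… × (1 + 0.013)^5 = A$725,366.8499…
After A$178,200.00 payment: A$725,366.8499… − A$178,200.00 = A$547,166.8499…
Balance at month 16: A$547,166.8499… × (1 + 0.013)^8 = A$606,729.8203…
Penalty: 16 × 1% × A$810,000.00 = A$129,600.00
Final settlement = outstanding balance + penalty = A$606,729.8203… + A$129,600.00 = A$736,329.82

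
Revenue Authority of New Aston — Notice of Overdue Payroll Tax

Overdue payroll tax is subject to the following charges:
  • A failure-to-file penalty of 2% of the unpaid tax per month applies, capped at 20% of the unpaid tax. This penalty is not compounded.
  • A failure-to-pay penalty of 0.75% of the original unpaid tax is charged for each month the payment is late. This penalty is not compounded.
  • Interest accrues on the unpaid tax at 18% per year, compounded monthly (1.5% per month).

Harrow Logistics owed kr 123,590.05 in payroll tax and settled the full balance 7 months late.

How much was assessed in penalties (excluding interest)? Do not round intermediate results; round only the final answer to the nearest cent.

Failure-to-file: 7 × 2% × kr 123,590.05 = kr 17,302.61… (under the 20% cap)
Failure-to-pay penalty: 7 × 0.75% × kr 123,590.05 = kr 6,488.48…
Total penalty = kr 17,302.61… + kr 6,488.48… = kr 23,791.08

kr 23,791.08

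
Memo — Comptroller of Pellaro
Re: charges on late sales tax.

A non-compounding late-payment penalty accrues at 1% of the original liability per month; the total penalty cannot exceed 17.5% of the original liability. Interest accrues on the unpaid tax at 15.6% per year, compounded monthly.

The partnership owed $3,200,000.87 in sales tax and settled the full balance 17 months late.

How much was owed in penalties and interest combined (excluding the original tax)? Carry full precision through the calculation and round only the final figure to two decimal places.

$1,329,754.90

Penalty: 17 × 1% × $3,200,000.87 = $544,000.15… (below the 17.5% cap of $560,000.15…)
Interest (15.6%/yr ÷ 12 = 1.3%/month): $3,200,000.87 × ((1 + 0.013)^17 − 1) = $785,754.7535…
Penalties + interest = $544,000.1479 + $785,754.7535… = $1,329,754.90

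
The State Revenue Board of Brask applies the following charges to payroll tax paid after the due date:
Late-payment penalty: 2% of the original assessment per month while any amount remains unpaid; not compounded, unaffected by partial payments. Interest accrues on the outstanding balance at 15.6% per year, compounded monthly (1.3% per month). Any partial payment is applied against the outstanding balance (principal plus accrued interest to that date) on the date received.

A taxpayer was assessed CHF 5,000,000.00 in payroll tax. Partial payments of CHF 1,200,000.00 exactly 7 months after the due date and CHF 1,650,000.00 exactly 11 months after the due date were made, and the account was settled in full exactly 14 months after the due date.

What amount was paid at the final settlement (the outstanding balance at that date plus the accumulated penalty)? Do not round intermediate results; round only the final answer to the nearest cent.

Balance at month 7: CHF 5,000,000.0000 × (1 + 0.013)^7 = CHF 5,473,134.5123…
After CHF 1,200,000.00 payment: CHF 5,473,134.5123… − CHF 1,200,000.00 = CHF 4,273,134.5123…
Balance at month 11: CHF 4,273,134.5123… × (1 + 0.013)^4 = CHF 4,499,708.1397…
After CHF 1,650,000.00 payment: CHF 4,499,708.1397… − CHF 1,650,000.00 = CHF 2,849,708.1397…
Balance at month 14: CHF 2,849,708.1397… × (1 + 0.013)^3 = CHF 2,962,297.8200…
Penalty: 14 × 2% × CHF 5,000,000.00 = CHF 1,400,000.00
Final settlement = outstanding balance + penalty = CHF 2,962,297.8200… + CHF 1,400,000.00 = CHF 4,362,297.82

CHF 4,362,297.82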